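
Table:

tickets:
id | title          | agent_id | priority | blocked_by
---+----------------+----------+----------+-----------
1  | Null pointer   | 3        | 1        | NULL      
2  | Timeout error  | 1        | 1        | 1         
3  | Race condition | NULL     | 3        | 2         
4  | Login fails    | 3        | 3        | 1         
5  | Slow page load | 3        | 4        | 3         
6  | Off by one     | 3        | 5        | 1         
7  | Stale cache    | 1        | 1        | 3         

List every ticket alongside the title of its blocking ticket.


This is a self-join: tickets is joined to a second copy of itself, matching each row's blocked_by to another row's id. Use LEFT JOIN so rows with blocked_by=NULL are kept.
  - ticket 1 (Null pointer): blocked_by=NULL -> NULL
  - ticket 2 (Timeout error): blocked_by=1 -> Null pointer
  - ticket 3 (Race condition): blocked_by=2 -> Timeout error
  - ticket 4 (Login fails): blocked_by=1 -> Null pointer
  - ticket 5 (Slow page load): blocked_by=3 -> Race condition
  - ticket 6 (Off by one): blocked_by=1 -> Null pointer
  - ticket 7 (Stale cache): blocked_by=3 -> Race condition

SQL:
SELECT a.title AS item, b.title AS blocked_by
FROM tickets a
LEFT JOIN tickets b ON a.blocked_by = b.id

Result:
item           | blocked_by    
---------------+---------------
Null pointer   | NULL          
Timeout error  | Null pointer  
Race condition | Timeout error 
Login fails    | Null pointer  
Slow page load | Race condition
Off by one     | Null pointer  
Stale cache    | Race condition


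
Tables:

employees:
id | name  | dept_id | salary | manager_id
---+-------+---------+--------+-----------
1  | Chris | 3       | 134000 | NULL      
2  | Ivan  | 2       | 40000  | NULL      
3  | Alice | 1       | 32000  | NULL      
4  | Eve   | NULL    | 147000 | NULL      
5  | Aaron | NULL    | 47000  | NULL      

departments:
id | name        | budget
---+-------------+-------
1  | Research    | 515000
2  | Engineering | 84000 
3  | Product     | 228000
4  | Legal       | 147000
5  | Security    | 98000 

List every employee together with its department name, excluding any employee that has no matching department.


INNER JOIN keeps only employees rows whose dept_id matches an id in departments. Walk through each employee:
  - employee 1 (Chris): dept_id=3 -> matches Product
  - employee 2 (Ivan): dept_id=2 -> matches Engineering
  - employee 3 (Alice): dept_id=1 -> matches Research
  - employee 4 (Eve): dept_id=NULL, no match -> dropped
  - employee 5 (Aaron): dept_id=NULL, no match -> dropped
So 2 of 5 rows are dropped.

SQL:
SELECT a.name, b.name AS department
FROM employees a
INNER JOIN departments b ON a.dept_id = b.id

Result:
name  | department 
------+------------
Chris | Product    
Ivan  | Engineering
Alice | Research   


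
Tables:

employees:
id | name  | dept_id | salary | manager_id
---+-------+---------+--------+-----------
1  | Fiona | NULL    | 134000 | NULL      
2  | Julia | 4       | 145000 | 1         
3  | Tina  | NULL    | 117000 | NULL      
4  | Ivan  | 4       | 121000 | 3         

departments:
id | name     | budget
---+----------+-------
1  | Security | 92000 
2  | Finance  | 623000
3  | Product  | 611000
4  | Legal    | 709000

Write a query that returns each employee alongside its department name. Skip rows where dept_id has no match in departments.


INNER JOIN keeps only employees rows whose dept_id matches an id in departments. Walk through each employee:
  - employee 1 (Fiona): dept_id=NULL, no match -> dropped
  - employee 2 (Julia): dept_id=4 -> matches Legal
  - employee 3 (Tina): dept_id=NULL, no match -> dropped
  - employee 4 (Ivan): dept_id=4 -> matches Legal
So 2 of 4 rows are dropped.

SQL:
SELECT a.name, b.name AS department
FROM employees a
INNER JOIN departments b ON a.dept_id = b.id

Result:
name  | department
------+-----------
Julia | Legal     
Ivan  | Legal     


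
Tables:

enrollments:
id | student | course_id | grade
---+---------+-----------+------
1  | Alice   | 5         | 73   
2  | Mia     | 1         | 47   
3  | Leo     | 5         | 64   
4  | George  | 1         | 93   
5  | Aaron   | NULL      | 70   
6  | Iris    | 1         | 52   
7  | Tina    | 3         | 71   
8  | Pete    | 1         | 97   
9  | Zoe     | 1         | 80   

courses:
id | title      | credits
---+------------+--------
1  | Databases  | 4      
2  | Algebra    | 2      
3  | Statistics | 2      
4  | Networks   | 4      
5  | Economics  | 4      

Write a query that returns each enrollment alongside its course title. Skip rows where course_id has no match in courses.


INNER JOIN keeps only enrollments rows whose course_id matches an id in courses. Walk through each enrollment:
  - enrollment 1 (Alice): course_id=5 -> matches Economics
  - enrollment 2 (Mia): course_id=1 -> matches Databases
  - enrollment 3 (Leo): course_id=5 -> matches Economics
  - enrollment 4 (George): course_id=1 -> matches Databases
  - enrollment 5 (Aaron): course_id=NULL, no match -> dropped
  - enrollment 6 (Iris): course_id=1 -> matches Databases
  - enrollment 7 (Tina): course_id=3 -> matches Statistics
  - enrollment 8 (Pete): course_id=1 -> matches Databases
  - enrollment 9 (Zoe): course_id=1 -> matches Databases
So 1 of 9 rows is dropped.

SQL:
SELECT a.student, b.title AS course
FROM enrollments a
INNER JOIN courses b ON a.course_id = b.id

Result:
student | course    
--------+-----------
Alice   | Economics 
Mia     | Databases 
Leo     | Economics 
George  | Databases 
Iris    | Databases 
Tina    | Statistics
Pete    | Databases 
Zoe     | Databases 


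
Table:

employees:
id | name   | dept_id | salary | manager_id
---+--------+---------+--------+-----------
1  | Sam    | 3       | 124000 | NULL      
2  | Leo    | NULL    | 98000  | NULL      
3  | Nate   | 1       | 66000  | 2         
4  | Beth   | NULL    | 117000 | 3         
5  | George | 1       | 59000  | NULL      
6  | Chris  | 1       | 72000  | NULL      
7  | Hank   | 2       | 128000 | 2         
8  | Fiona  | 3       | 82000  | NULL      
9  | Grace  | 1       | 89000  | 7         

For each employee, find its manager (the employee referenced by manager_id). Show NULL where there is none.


This is a self-join: employees is joined to a second copy of itself, matching each row's manager_id to another row's id. Use LEFT JOIN so rows with manager_id=NULL are kept.
  - employee 1 (Sam): manager_id=NULL -> NULL
  - employee 2 (Leo): manager_id=NULL -> NULL
  - employee 3 (Nate): manager_id=2 -> Leo
  - employee 4 (Beth): manager_id=3 -> Nate
  - employee 5 (George): manager_id=NULL -> NULL
  - employee 6 (Chris): manager_id=NULL -> NULL
  - employee 7 (Hank): manager_id=2 -> Leo
  - employee 8 (Fiona): manager_id=NULL -> NULL
  - employee 9 (Grace): manager_id=7 -> Hank

SQL:
SELECT a.name AS item, b.name AS manager
FROM employees a
LEFT JOIN employees b ON a.manager_id = b.id

Result:
item   | manager
-------+--------
Sam    | NULL   
Leo    | NULL   
Nate   | Leo    
Beth   | Nate   
George | NULL   
Chris  | NULL   
Hank   | Leo    
Fiona  | NULL   
Grace  | Hank   


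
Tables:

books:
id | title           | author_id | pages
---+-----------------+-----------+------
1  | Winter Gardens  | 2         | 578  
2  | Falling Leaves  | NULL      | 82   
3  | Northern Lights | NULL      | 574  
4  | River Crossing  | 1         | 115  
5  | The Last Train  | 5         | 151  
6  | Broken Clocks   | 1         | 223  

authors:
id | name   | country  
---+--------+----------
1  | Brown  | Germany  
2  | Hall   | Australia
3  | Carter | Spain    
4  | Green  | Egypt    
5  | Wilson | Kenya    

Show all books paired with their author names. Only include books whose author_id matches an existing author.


INNER JOIN keeps only books rows whose author_id matches an id in authors. Walk through each book:
  - book 1 (Winter Gardens): author_id=2 -> matches Hall
  - book 2 (Falling Leaves): author_id=NULL, no match -> dropped
  - book 3 (Northern Lights): author_id=NULL, no match -> dropped
  - book 4 (River Crossing): author_id=1 -> matches Brown
  - book 5 (The Last Train): author_id=5 -> matches Wilson
  - book 6 (Broken Clocks): author_id=1 -> matches Brown
So 2 of 6 rows are dropped.

SQL:
SELECT a.title, b.name AS author
FROM books a
INNER JOIN authors b ON a.author_id = b.id

Result:
title          | author
---------------+-------
Winter Gardens | Hall  
River Crossing | Brown 
The Last Train | Wilson
Broken Clocks  | Brown 


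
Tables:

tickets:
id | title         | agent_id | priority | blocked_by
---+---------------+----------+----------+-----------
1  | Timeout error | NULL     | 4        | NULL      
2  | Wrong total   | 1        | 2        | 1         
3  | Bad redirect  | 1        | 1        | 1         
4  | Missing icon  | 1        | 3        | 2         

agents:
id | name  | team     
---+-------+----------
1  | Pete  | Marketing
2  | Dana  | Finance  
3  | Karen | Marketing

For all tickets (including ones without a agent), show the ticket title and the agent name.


LEFT JOIN keeps every row from tickets (the left table); where agent_id has no match in agents, the agent columns become NULL. Walk through each ticket:
  - ticket 1 (Timeout error): agent_id=NULL, no match -> kept with NULL
  - ticket 2 (Wrong total): agent_id=1 -> matches Pete
  - ticket 3 (Bad redirect): agent_id=1 -> matches Pete
  - ticket 4 (Missing icon): agent_id=1 -> matches Pete
All 4 rows appear; 1 has NULL agent.

SQL:
SELECT a.title, b.name AS agent
FROM tickets a
LEFT JOIN agents b ON a.agent_id = b.id

Result:
title         | agent
--------------+------
Timeout error | NULL 
Wrong total   | Pete 
Bad redirect  | Pete 
Missing icon  | Pete 


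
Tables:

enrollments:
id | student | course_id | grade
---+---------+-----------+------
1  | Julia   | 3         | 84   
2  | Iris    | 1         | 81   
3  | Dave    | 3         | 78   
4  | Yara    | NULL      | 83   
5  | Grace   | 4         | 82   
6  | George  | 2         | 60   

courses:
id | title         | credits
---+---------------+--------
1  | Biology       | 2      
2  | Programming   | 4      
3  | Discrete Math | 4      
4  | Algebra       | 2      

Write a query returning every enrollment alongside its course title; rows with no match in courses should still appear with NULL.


LEFT JOIN keeps every row from enrollments (the left table); where course_id has no match in courses, the course columns become NULL. Walk through each enrollment:
  - enrollment 1 (Julia): course_id=3 -> matches Discrete Math
  - enrollment 2 (Iris): course_id=1 -> matches Biology
  - enrollment 3 (Dave): course_id=3 -> matches Discrete Math
  - enrollment 4 (Yara): course_id=NULL, no match -> kept with NULL
  - enrollment 5 (Grace): course_id=4 -> matches Algebra
  - enrollment 6 (George): course_id=2 -> matches Programming
All 6 rows appear; 1 has NULL course.

SQL:
SELECT a.student, b.title AS course
FROM enrollments a
LEFT JOIN courses b ON a.course_id = b.id

Result:
student | course       
--------+--------------
Julia   | Discrete Math
Iris    | Biology      
Dave    | Discrete Math
Yara    | NULL         
Grace   | Algebra      
George  | Programming  


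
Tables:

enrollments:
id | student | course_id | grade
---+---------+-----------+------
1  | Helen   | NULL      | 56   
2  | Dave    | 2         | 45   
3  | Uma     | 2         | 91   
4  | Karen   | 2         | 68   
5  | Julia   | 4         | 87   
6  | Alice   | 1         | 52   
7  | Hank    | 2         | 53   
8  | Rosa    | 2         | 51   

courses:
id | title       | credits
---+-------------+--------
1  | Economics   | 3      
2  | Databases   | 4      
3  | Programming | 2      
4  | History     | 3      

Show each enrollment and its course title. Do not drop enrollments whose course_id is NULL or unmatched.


LEFT JOIN keeps every row from enrollments (the left table); where course_id has no match in courses, the course columns become NULL. Walk through each enrollment:
  - enrollment 1 (Helen): course_id=NULL, no match -> kept with NULL
  - enrollment 2 (Dave): course_id=2 -> matches Databases
  - enrollment 3 (Uma): course_id=2 -> matches Databases
  - enrollment 4 (Karen): course_id=2 -> matches Databases
  - enrollment 5 (Julia): course_id=4 -> matches History
  - enrollment 6 (Alice): course_id=1 -> matches Economics
  - enrollment 7 (Hank): course_id=2 -> matches Databases
  - enrollment 8 (Rosa): course_id=2 -> matches Databases
All 8 rows appear; 1 has NULL course.

SQL:
SELECT a.student, b.title AS course
FROM enrollments a
LEFT JOIN courses b ON a.course_id = b.id

Result:
student | course   
--------+----------
Helen   | NULL     
Dave    | Databases
Uma     | Databases
Karen   | Databases
Julia   | History  
Alice   | Economics
Hank    | Databases
Rosa    | Databases


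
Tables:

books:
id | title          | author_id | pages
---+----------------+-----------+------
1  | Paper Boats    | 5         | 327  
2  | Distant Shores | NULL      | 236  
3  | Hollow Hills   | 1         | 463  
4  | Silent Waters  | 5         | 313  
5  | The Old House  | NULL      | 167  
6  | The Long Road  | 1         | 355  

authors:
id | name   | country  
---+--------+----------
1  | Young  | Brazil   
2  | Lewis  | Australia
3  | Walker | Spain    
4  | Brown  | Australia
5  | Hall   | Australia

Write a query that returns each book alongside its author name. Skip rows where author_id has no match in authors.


INNER JOIN keeps only books rows whose author_id matches an id in authors. Walk through each book:
  - book 1 (Paper Boats): author_id=5 -> matches Hall
  - book 2 (Distant Shores): author_id=NULL, no match -> dropped
  - book 3 (Hollow Hills): author_id=1 -> matches Young
  - book 4 (Silent Waters): author_id=5 -> matches Hall
  - book 5 (The Old House): author_id=NULL, no match -> dropped
  - book 6 (The Long Road): author_id=1 -> matches Young
So 2 of 6 rows are dropped.

SQL:
SELECT a.title, b.name AS author
FROM books a
INNER JOIN authors b ON a.author_id = b.id

Result:
title         | author
--------------+-------
Paper Boats   | Hall  
Hollow Hills  | Young 
Silent Waters | Hall  
The Long Road | Young 


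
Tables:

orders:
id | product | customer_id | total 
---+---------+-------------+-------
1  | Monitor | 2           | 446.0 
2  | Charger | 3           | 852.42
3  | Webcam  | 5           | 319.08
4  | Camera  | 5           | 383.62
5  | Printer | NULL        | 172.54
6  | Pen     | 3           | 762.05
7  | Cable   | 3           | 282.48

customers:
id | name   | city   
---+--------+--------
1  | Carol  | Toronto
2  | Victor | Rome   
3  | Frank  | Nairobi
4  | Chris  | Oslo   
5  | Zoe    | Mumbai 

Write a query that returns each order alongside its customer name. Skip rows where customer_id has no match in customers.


INNER JOIN keeps only orders rows whose customer_id matches an id in customers. Walk through each order:
  - order 1 (Monitor): customer_id=2 -> matches Victor
  - order 2 (Charger): customer_id=3 -> matches Frank
  - order 3 (Webcam): customer_id=5 -> matches Zoe
  - order 4 (Camera): customer_id=5 -> matches Zoe
  - order 5 (Printer): customer_id=NULL, no match -> dropped
  - order 6 (Pen): customer_id=3 -> matches Frank
  - order 7 (Cable): customer_id=3 -> matches Frank
So 1 of 7 rows is dropped.

SQL:
SELECT a.product, b.name AS customer
FROM orders a
INNER JOIN customers b ON a.customer_id = b.id

Result:
product | customer
--------+---------
Monitor | Victor  
Charger | Frank   
Webcam  | Zoe     
Camera  | Zoe     
Pen     | Frank   
Cable   | Frank   


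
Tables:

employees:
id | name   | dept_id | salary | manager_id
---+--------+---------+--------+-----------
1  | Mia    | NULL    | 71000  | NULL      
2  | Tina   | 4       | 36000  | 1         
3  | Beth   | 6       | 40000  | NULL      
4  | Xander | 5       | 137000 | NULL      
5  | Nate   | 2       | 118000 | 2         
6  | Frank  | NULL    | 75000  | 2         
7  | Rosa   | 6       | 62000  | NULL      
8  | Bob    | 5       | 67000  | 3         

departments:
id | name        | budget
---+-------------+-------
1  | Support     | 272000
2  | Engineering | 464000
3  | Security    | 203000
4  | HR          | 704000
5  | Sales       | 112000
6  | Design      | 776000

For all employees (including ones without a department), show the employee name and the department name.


LEFT JOIN keeps every row from employees (the left table); where dept_id has no match in departments, the department columns become NULL. Walk through each employee:
  - employee 1 (Mia): dept_id=NULL, no match -> kept with NULL
  - employee 2 (Tina): dept_id=4 -> matches HR
  - employee 3 (Beth): dept_id=6 -> matches Design
  - employee 4 (Xander): dept_id=5 -> matches Sales
  - employee 5 (Nate): dept_id=2 -> matches Engineering
  - employee 6 (Frank): dept_id=NULL, no match -> kept with NULL
  - employee 7 (Rosa): dept_id=6 -> matches Design
  - employee 8 (Bob): dept_id=5 -> matches Sales
All 8 rows appear; 2 have NULL department.

SQL:
SELECT a.name, b.name AS department
FROM employees a
LEFT JOIN departments b ON a.dept_id = b.id

Result:
name   | department 
-------+------------
Mia    | NULL       
Tina   | HR         
Beth   | Design     
Xander | Sales      
Nate   | Engineering
Frank  | NULL       
Rosa   | Design     
Bob    | Sales      


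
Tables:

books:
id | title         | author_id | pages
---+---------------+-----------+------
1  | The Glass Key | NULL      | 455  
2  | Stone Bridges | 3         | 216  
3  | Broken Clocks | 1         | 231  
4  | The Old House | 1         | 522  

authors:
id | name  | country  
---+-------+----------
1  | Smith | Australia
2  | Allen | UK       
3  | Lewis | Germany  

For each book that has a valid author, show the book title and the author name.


INNER JOIN keeps only books rows whose author_id matches an id in authors. Walk through each book:
  - book 1 (The Glass Key): author_id=NULL, no match -> dropped
  - book 2 (Stone Bridges): author_id=3 -> matches Lewis
  - book 3 (Broken Clocks): author_id=1 -> matches Smith
  - book 4 (The Old House): author_id=1 -> matches Smith
So 1 of 4 rows is dropped.

SQL:
SELECT a.title, b.name AS author
FROM books a
INNER JOIN authors b ON a.author_id = b.id

Result:
title         | author
--------------+-------
Stone Bridges | Lewis 
Broken Clocks | Smith 
The Old House | Smith 


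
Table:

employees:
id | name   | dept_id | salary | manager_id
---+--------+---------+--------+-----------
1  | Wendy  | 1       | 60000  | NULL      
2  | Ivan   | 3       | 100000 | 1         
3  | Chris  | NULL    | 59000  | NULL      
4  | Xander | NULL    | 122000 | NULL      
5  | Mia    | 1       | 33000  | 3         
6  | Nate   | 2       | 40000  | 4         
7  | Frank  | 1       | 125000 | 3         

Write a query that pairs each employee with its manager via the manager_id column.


This is a self-join: employees is joined to a second copy of itself, matching each row's manager_id to another row's id. Use LEFT JOIN so rows with manager_id=NULL are kept.
  - employee 1 (Wendy): manager_id=NULL -> NULL
  - employee 2 (Ivan): manager_id=1 -> Wendy
  - employee 3 (Chris): manager_id=NULL -> NULL
  - employee 4 (Xander): manager_id=NULL -> NULL
  - employee 5 (Mia): manager_id=3 -> Chris
  - employee 6 (Nate): manager_id=4 -> Xander
  - employee 7 (Frank): manager_id=3 -> Chris

SQL:
SELECT a.name AS item, b.name AS manager
FROM employees a
LEFT JOIN employees b ON a.manager_id = b.id

Result:
item   | manager
-------+--------
Wendy  | NULL   
Ivan   | Wendy  
Chris  | NULL   
Xander | NULL   
Mia    | Chris  
Nate   | Xander 
Frank  | Chris  


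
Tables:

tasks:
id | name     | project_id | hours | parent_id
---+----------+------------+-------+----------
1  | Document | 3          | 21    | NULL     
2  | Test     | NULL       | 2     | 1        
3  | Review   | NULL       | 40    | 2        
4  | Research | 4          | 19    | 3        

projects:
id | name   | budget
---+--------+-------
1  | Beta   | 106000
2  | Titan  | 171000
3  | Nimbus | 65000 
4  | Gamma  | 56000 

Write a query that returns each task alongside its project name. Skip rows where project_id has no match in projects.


INNER JOIN keeps only tasks rows whose project_id matches an id in projects. Walk through each task:
  - task 1 (Document): project_id=3 -> matches Nimbus
  - task 2 (Test): project_id=NULL, no match -> dropped
  - task 3 (Review): project_id=NULL, no match -> dropped
  - task 4 (Research): project_id=4 -> matches Gamma
So 2 of 4 rows are dropped.

SQL:
SELECT a.name, b.name AS project
FROM tasks a
INNER JOIN projects b ON a.project_id = b.id

Result:
name     | project
---------+--------
Document | Nimbus 
Research | Gamma  


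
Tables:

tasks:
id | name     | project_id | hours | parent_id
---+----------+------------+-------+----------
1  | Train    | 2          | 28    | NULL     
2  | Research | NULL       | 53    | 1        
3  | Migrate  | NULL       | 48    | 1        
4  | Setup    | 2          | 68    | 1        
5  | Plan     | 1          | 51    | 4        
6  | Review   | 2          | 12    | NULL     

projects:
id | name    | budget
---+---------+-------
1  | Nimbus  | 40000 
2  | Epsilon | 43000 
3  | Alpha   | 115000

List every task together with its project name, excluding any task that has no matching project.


INNER JOIN keeps only tasks rows whose project_id matches an id in projects. Walk through each task:
  - task 1 (Train): project_id=2 -> matches Epsilon
  - task 2 (Research): project_id=NULL, no match -> dropped
  - task 3 (Migrate): project_id=NULL, no match -> dropped
  - task 4 (Setup): project_id=2 -> matches Epsilon
  - task 5 (Plan): project_id=1 -> matches Nimbus
  - task 6 (Review): project_id=2 -> matches Epsilon
So 2 of 6 rows are dropped.

SQL:
SELECT a.name, b.name AS project
FROM tasks a
INNER JOIN projects b ON a.project_id = b.id

Result:
name   | project
-------+--------
Train  | Epsilon
Setup  | Epsilon
Plan   | Nimbus 
Review | Epsilon


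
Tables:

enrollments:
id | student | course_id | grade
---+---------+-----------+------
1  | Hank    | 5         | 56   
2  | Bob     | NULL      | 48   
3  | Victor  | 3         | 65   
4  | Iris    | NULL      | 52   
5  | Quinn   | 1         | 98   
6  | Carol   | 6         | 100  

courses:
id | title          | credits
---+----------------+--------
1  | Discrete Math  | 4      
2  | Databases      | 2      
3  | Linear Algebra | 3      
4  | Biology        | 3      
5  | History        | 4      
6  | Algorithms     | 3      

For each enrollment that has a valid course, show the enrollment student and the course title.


INNER JOIN keeps only enrollments rows whose course_id matches an id in courses. Walk through each enrollment:
  - enrollment 1 (Hank): course_id=5 -> matches History
  - enrollment 2 (Bob): course_id=NULL, no match -> dropped
  - enrollment 3 (Victor): course_id=3 -> matches Linear Algebra
  - enrollment 4 (Iris): course_id=NULL, no match -> dropped
  - enrollment 5 (Quinn): course_id=1 -> matches Discrete Math
  - enrollment 6 (Carol): course_id=6 -> matches Algorithms
So 2 of 6 rows are dropped.

SQL:
SELECT a.student, b.title AS course
FROM enrollments a
INNER JOIN courses b ON a.course_id = b.id

Result:
student | course        
--------+---------------
Hank    | History       
Victor  | Linear Algebra
Quinn   | Discrete Math 
Carol   | Algorithms    


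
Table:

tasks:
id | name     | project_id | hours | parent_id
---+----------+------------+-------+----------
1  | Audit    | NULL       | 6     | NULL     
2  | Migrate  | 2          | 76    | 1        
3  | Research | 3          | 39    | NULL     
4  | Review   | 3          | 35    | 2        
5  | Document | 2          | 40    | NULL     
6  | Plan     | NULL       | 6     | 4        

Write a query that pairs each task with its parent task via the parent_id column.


This is a self-join: tasks is joined to a second copy of itself, matching each row's parent_id to another row's id. Use LEFT JOIN so rows with parent_id=NULL are kept.
  - task 1 (Audit): parent_id=NULL -> NULL
  - task 2 (Migrate): parent_id=1 -> Audit
  - task 3 (Research): parent_id=NULL -> NULL
  - task 4 (Review): parent_id=2 -> Migrate
  - task 5 (Document): parent_id=NULL -> NULL
  - task 6 (Plan): parent_id=4 -> Review

SQL:
SELECT a.name AS item, b.name AS parent
FROM tasks a
LEFT JOIN tasks b ON a.parent_id = b.id

Result:
item     | parent 
---------+--------
Audit    | NULL   
Migrate  | Audit  
Research | NULL   
Review   | Migrate
Document | NULL   
Plan     | Review 


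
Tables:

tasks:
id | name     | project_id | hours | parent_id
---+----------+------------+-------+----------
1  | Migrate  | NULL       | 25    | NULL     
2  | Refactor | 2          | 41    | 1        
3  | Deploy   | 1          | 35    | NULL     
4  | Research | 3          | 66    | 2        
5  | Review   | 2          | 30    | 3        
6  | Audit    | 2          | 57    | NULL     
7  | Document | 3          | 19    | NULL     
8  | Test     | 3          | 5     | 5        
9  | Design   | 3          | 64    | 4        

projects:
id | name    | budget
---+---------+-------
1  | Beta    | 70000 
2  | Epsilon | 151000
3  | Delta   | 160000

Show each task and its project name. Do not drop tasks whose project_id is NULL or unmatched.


LEFT JOIN keeps every row from tasks (the left table); where project_id has no match in projects, the project columns become NULL. Walk through each task:
  - task 1 (Migrate): project_id=NULL, no match -> kept with NULL
  - task 2 (Refactor): project_id=2 -> matches Epsilon
  - task 3 (Deploy): project_id=1 -> matches Beta
  - task 4 (Research): project_id=3 -> matches Delta
  - task 5 (Review): project_id=2 -> matches Epsilon
  - task 6 (Audit): project_id=2 -> matches Epsilon
  - task 7 (Document): project_id=3 -> matches Delta
  - task 8 (Test): project_id=3 -> matches Delta
  - task 9 (Design): project_id=3 -> matches Delta
All 9 rows appear; 1 has NULL project.

SQL:
SELECT a.name, b.name AS project
FROM tasks a
LEFT JOIN projects b ON a.project_id = b.id

Result:
name     | project
---------+--------
Migrate  | NULL   
Refactor | Epsilon
Deploy   | Beta   
Research | Delta  
Review   | Epsilon
Audit    | Epsilon
Document | Delta  
Test     | Delta  
Design   | Delta  


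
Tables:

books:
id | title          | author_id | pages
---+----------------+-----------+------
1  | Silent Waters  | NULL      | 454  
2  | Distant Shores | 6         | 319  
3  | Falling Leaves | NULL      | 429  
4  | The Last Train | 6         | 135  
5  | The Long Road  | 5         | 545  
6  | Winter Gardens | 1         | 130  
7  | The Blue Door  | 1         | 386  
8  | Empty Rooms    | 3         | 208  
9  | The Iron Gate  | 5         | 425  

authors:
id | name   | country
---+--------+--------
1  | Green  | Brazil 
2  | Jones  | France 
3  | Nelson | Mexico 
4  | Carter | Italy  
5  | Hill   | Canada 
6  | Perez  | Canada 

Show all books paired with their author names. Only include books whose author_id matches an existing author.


INNER JOIN keeps only books rows whose author_id matches an id in authors. Walk through each book:
  - book 1 (Silent Waters): author_id=NULL, no match -> dropped
  - book 2 (Distant Shores): author_id=6 -> matches Perez
  - book 3 (Falling Leaves): author_id=NULL, no match -> dropped
  - book 4 (The Last Train): author_id=6 -> matches Perez
  - book 5 (The Long Road): author_id=5 -> matches Hill
  - book 6 (Winter Gardens): author_id=1 -> matches Green
  - book 7 (The Blue Door): author_id=1 -> matches Green
  - book 8 (Empty Rooms): author_id=3 -> matches Nelson
  - book 9 (The Iron Gate): author_id=5 -> matches Hill
So 2 of 9 rows are dropped.

SQL:
SELECT a.title, b.name AS author
FROM books a
INNER JOIN authors b ON a.author_id = b.id

Result:
title          | author
---------------+-------
Distant Shores | Perez 
The Last Train | Perez 
The Long Road  | Hill  
Winter Gardens | Green 
The Blue Door  | Green 
Empty Rooms    | Nelson
The Iron Gate  | Hill  


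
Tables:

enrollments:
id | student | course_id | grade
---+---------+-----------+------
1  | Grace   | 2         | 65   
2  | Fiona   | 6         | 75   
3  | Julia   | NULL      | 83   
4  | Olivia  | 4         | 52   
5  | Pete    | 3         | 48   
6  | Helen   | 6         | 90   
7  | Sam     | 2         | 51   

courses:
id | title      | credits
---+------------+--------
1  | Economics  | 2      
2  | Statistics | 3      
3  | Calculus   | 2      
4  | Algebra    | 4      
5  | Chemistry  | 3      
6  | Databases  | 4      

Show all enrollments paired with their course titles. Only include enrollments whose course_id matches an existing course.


INNER JOIN keeps only enrollments rows whose course_id matches an id in courses. Walk through each enrollment:
  - enrollment 1 (Grace): course_id=2 -> matches Statistics
  - enrollment 2 (Fiona): course_id=6 -> matches Databases
  - enrollment 3 (Julia): course_id=NULL, no match -> dropped
  - enrollment 4 (Olivia): course_id=4 -> matches Algebra
  - enrollment 5 (Pete): course_id=3 -> matches Calculus
  - enrollment 6 (Helen): course_id=6 -> matches Databases
  - enrollment 7 (Sam): course_id=2 -> matches Statistics
So 1 of 7 rows is dropped.

SQL:
SELECT a.student, b.title AS course
FROM enrollments a
INNER JOIN courses b ON a.course_id = b.id

Result:
student | course    
--------+-----------
Grace   | Statistics
Fiona   | Databases 
Olivia  | Algebra   
Pete    | Calculus  
Helen   | Databases 
Sam     | Statistics


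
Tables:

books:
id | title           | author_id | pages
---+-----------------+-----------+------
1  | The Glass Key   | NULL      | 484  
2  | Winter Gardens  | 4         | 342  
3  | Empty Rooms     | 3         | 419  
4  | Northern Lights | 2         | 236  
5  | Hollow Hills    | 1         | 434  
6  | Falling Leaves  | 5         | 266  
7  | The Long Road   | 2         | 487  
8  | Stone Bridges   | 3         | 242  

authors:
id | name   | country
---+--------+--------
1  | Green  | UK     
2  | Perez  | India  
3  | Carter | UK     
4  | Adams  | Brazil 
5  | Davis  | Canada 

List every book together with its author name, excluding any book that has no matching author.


INNER JOIN keeps only books rows whose author_id matches an id in authors. Walk through each book:
  - book 1 (The Glass Key): author_id=NULL, no match -> dropped
  - book 2 (Winter Gardens): author_id=4 -> matches Adams
  - book 3 (Empty Rooms): author_id=3 -> matches Carter
  - book 4 (Northern Lights): author_id=2 -> matches Perez
  - book 5 (Hollow Hills): author_id=1 -> matches Green
  - book 6 (Falling Leaves): author_id=5 -> matches Davis
  - book 7 (The Long Road): author_id=2 -> matches Perez
  - book 8 (Stone Bridges): author_id=3 -> matches Carter
So 1 of 8 rows is dropped.

SQL:
SELECT a.title, b.name AS author
FROM books a
INNER JOIN authors b ON a.author_id = b.id

Result:
title           | author
----------------+-------
Winter Gardens  | Adams 
Empty Rooms     | Carter
Northern Lights | Perez 
Hollow Hills    | Green 
Falling Leaves  | Davis 
The Long Road   | Perez 
Stone Bridges   | Carter


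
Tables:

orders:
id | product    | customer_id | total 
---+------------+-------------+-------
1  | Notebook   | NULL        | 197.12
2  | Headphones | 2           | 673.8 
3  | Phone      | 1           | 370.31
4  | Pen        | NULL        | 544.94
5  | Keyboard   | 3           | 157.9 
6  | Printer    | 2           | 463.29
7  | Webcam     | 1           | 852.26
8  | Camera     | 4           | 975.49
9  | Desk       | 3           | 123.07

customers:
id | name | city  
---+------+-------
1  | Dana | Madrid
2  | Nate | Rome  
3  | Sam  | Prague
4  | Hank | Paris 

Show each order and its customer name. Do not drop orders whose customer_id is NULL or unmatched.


LEFT JOIN keeps every row from orders (the left table); where customer_id has no match in customers, the customer columns become NULL. Walk through each order:
  - order 1 (Notebook): customer_id=NULL, no match -> kept with NULL
  - order 2 (Headphones): customer_id=2 -> matches Nate
  - order 3 (Phone): customer_id=1 -> matches Dana
  - order 4 (Pen): customer_id=NULL, no match -> kept with NULL
  - order 5 (Keyboard): customer_id=3 -> matches Sam
  - order 6 (Printer): customer_id=2 -> matches Nate
  - order 7 (Webcam): customer_id=1 -> matches Dana
  - order 8 (Camera): customer_id=4 -> matches Hank
  - order 9 (Desk): customer_id=3 -> matches Sam
All 9 rows appear; 2 have NULL customer.

SQL:
SELECT a.product, b.name AS customer
FROM orders a
LEFT JOIN customers b ON a.customer_id = b.id

Result:
product    | customer
-----------+---------
Notebook   | NULL    
Headphones | Nate    
Phone      | Dana    
Pen        | NULL    
Keyboard   | Sam     
Printer    | Nate    
Webcam     | Dana    
Camera     | Hank    
Desk       | Sam     


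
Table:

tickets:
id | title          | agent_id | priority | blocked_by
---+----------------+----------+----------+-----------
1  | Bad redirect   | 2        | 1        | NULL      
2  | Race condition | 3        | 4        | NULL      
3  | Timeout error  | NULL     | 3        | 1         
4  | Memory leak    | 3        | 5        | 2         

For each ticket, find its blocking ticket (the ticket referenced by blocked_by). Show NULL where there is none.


This is a self-join: tickets is joined to a second copy of itself, matching each row's blocked_by to another row's id. Use LEFT JOIN so rows with blocked_by=NULL are kept.
  - ticket 1 (Bad redirect): blocked_by=NULL -> NULL
  - ticket 2 (Race condition): blocked_by=NULL -> NULL
  - ticket 3 (Timeout error): blocked_by=1 -> Bad redirect
  - ticket 4 (Memory leak): blocked_by=2 -> Race condition

SQL:
SELECT a.title AS item, b.title AS blocked_by
FROM tickets a
LEFT JOIN tickets b ON a.blocked_by = b.id

Result:
item           | blocked_by    
---------------+---------------
Bad redirect   | NULL          
Race condition | NULL          
Timeout error  | Bad redirect  
Memory leak    | Race condition


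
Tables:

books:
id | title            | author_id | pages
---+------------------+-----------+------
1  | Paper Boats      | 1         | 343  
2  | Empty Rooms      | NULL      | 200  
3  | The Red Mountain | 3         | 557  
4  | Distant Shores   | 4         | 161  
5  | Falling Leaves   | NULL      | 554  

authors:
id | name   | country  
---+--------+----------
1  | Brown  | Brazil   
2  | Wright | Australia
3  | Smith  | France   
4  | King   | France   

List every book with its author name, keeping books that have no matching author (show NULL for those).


LEFT JOIN keeps every row from books (the left table); where author_id has no match in authors, the author columns become NULL. Walk through each book:
  - book 1 (Paper Boats): author_id=1 -> matches Brown
  - book 2 (Empty Rooms): author_id=NULL, no match -> kept with NULL
  - book 3 (The Red Mountain): author_id=3 -> matches Smith
  - book 4 (Distant Shores): author_id=4 -> matches King
  - book 5 (Falling Leaves): author_id=NULL, no match -> kept with NULL
All 5 rows appear; 2 have NULL author.

SQL:
SELECT a.title, b.name AS author
FROM books a
LEFT JOIN authors b ON a.author_id = b.id

Result:
title            | author
-----------------+-------
Paper Boats      | Brown 
Empty Rooms      | NULL  
The Red Mountain | Smith 
Distant Shores   | King  
Falling Leaves   | NULL  


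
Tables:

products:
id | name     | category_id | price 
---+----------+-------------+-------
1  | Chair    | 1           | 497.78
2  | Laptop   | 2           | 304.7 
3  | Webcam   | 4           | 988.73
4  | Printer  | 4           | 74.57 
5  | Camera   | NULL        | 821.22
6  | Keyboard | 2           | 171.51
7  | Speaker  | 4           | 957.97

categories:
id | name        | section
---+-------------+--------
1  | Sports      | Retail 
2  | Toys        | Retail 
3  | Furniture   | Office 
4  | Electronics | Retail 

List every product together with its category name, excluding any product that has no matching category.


INNER JOIN keeps only products rows whose category_id matches an id in categories. Walk through each product:
  - product 1 (Chair): category_id=1 -> matches Sports
  - product 2 (Laptop): category_id=2 -> matches Toys
  - product 3 (Webcam): category_id=4 -> matches Electronics
  - product 4 (Printer): category_id=4 -> matches Electronics
  - product 5 (Camera): category_id=NULL, no match -> dropped
  - product 6 (Keyboard): category_id=2 -> matches Toys
  - product 7 (Speaker): category_id=4 -> matches Electronics
So 1 of 7 rows is dropped.

SQL:
SELECT a.name, b.name AS category
FROM products a
INNER JOIN categories b ON a.category_id = b.id

Result:
name     | category   
---------+------------
Chair    | Sports     
Laptop   | Toys       
Webcam   | Electronics
Printer  | Electronics
Keyboard | Toys       
Speaker  | Electronics


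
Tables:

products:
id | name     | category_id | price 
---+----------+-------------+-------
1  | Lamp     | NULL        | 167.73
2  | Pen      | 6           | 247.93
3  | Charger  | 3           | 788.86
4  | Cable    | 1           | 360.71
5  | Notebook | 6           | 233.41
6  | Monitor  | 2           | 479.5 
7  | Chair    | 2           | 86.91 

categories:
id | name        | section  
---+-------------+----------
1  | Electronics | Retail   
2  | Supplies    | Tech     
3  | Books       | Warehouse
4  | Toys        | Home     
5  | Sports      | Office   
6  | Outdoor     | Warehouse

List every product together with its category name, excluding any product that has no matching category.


INNER JOIN keeps only products rows whose category_id matches an id in categories. Walk through each product:
  - product 1 (Lamp): category_id=NULL, no match -> dropped
  - product 2 (Pen): category_id=6 -> matches Outdoor
  - product 3 (Charger): category_id=3 -> matches Books
  - product 4 (Cable): category_id=1 -> matches Electronics
  - product 5 (Notebook): category_id=6 -> matches Outdoor
  - product 6 (Monitor): category_id=2 -> matches Supplies
  - product 7 (Chair): category_id=2 -> matches Supplies
So 1 of 7 rows is dropped.

SQL:
SELECT a.name, b.name AS category
FROM products a
INNER JOIN categories b ON a.category_id = b.id

Result:
name     | category   
---------+------------
Pen      | Outdoor    
Charger  | Books      
Cable    | Electronics
Notebook | Outdoor    
Monitor  | Supplies   
Chair    | Supplies   


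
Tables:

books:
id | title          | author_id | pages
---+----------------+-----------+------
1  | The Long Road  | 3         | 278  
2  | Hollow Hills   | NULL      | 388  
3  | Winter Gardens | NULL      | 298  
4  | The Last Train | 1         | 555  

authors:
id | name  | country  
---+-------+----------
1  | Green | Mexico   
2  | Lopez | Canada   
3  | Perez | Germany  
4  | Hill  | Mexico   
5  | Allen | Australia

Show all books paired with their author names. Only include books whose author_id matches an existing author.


INNER JOIN keeps only books rows whose author_id matches an id in authors. Walk through each book:
  - book 1 (The Long Road): author_id=3 -> matches Perez
  - book 2 (Hollow Hills): author_id=NULL, no match -> dropped
  - book 3 (Winter Gardens): author_id=NULL, no match -> dropped
  - book 4 (The Last Train): author_id=1 -> matches Green
So 2 of 4 rows are dropped.

SQL:
SELECT a.title, b.name AS author
FROM books a
INNER JOIN authors b ON a.author_id = b.id

Result:
title          | author
---------------+-------
The Long Road  | Perez 
The Last Train | Green 


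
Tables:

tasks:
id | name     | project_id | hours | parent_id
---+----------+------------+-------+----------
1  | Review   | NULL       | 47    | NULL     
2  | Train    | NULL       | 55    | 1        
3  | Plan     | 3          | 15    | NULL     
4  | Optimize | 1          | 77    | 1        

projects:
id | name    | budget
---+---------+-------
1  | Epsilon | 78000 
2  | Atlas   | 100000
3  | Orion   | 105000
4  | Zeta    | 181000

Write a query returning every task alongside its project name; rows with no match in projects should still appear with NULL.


LEFT JOIN keeps every row from tasks (the left table); where project_id has no match in projects, the project columns become NULL. Walk through each task:
  - task 1 (Review): project_id=NULL, no match -> kept with NULL
  - task 2 (Train): project_id=NULL, no match -> kept with NULL
  - task 3 (Plan): project_id=3 -> matches Orion
  - task 4 (Optimize): project_id=1 -> matches Epsilon
All 4 rows appear; 2 have NULL project.

SQL:
SELECT a.name, b.name AS project
FROM tasks a
LEFT JOIN projects b ON a.project_id = b.id

Result:
name     | project
---------+--------
Review   | NULL   
Train    | NULL   
Plan     | Orion  
Optimize | Epsilon
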